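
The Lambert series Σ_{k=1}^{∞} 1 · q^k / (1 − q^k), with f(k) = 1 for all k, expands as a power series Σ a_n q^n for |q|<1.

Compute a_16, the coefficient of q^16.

n=16: 1·16 2·8 4·4 8·2 16·1  f→[1+1+1+1+1]=5

a_16 = 5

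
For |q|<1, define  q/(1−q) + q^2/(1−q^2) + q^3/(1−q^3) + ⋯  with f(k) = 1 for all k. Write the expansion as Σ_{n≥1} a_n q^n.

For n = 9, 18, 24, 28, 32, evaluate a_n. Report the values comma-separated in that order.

q^9  k|9↦f(k): 1:1 3:1 9:1  a_9=3
n=18: 1·18 2·9 3·6 6·3 9·2 18·1  f→[1+1+1+1+1+1]=6
q^24  k|24↦f(k): 24:1 12:1 8:1 6:1 4:1 3:1 2:1 1:1  a_24=8
n=28: 1·28 2·14 4·7 7·4 14·2 28·1  f→[1+1+1+1+1+1]=6
n=32: 32·1 16·2 8·4 4·8 2·16 1·32  f→[1+1+1+1+1+1]=6

3, 6, 8, 6, 6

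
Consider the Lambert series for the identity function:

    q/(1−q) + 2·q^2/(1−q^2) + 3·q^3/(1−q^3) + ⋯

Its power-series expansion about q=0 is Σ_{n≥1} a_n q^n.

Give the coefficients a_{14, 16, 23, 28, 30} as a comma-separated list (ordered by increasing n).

q^14  k|14↦f(k): 1:1 2:2 7:7 14:14  a_14=24
[q^16] f(16)=16,f(8)=8,f(4)=4,f(2)=2,f(1)=1 ⇒ 31
q^23  k|23↦f(k): 23:23 1:1  a_23=24
d|28:{28,14,7,4,2,1}  Σf=28+14+7+4+2+1=56
n=30: 1·30 2·15 3·10 5·6 6·5 10·3 15·2 30·1  f→[1+2+3+5+6+10+15+30]=72

24, 31, 24, 56, 72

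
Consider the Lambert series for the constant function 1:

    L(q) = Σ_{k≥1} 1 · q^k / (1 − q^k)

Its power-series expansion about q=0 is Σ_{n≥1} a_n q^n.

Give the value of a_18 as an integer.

a_18 = 6

n=18: 18·1 9·2 6·3 3·6 2·9 1·18  f→[1+1+1+1+1+1]=6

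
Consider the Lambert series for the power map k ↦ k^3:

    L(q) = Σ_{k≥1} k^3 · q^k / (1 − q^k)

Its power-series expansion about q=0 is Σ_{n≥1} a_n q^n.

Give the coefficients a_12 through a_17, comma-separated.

2044, 2198, 3096, 3528, 4681, 4914

[q^12] f(1)=1,f(2)=8,f(3)=27,f(4)=64,f(6)=216,f(12)=1728 ⇒ 2044
d|13:{1,13}  Σf=1+2197=2198
d|14:{14,7,2,1}  Σf=2744+343+8+1=3096
q^15  k|15↦f(k): 1:1 3:27 5:125 15:3375  a_15=3528
d|16:{16,8,4,2,1}  Σf=4096+512+64+8+1=4681
d|17:{17,1}  Σf=4913+1=4914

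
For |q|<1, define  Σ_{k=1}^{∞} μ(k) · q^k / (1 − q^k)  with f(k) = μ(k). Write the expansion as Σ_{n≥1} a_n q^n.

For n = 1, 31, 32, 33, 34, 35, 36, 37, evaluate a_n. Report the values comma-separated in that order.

1, 0, 0, 0, 0, 0, 0, 0

[q^1] μ(1)=1 ⇒ 1
q^31  k|31↦μ(k): 31:-1 1:1  a_31=0
q^32  k|32↦μ(k): 1:1 2:-1 4:0 8:0 16:0 32:0  a_32=0
[q^33] μ(33)=1,μ(11)=-1,μ(3)=-1,μ(1)=1 ⇒ 0
q^34  k|34↦μ(k): 34:1 17:-1 2:-1 1:1  a_34=0
d|35:{1,5,7,35}  Σμ=1+(-1)+(-1)+1=0
[q^36] μ(1)=1,μ(2)=-1,μ(3)=-1,μ(4)=0,μ(6)=1,μ(9)=0,μ(12)=0,μ(18)=0,μ(36)=0 ⇒ 0
q^37  k|37↦μ(k): 1:1 37:-1  a_37=0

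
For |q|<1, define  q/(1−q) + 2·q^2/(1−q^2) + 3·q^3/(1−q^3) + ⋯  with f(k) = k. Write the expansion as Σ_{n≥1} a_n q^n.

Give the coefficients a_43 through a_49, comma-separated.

q^43  k|43↦f(k): 1:1 43:43  a_43=44
q^44  k|44↦f(k): 44:44 22:22 11:11 4:4 2:2 1:1  a_44=84
q^45  k|45↦f(k): 45:45 15:15 9:9 5:5 3:3 1:1  a_45=78
[q^46] f(1)=1,f(2)=2,f(23)=23,f(46)=46 ⇒ 72
[q^47] f(1)=1,f(47)=47 ⇒ 48
q^48  k|48↦f(k): 1:1 2:2 3:3 4:4 6:6 8:8 12:12 16:16 24:24 48:48  a_48=124
[q^49] f(1)=1,f(7)=7,f(49)=49 ⇒ 57

44, 84, 78, 72, 48, 124, 57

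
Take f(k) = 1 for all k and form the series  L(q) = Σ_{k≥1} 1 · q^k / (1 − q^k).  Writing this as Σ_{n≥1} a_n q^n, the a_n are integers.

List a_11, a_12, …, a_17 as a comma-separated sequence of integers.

2, 6, 2, 4, 4, 5, 2

q^11  k|11↦f(k): 11:1 1:1  a_11=2
q^12  k|12↦f(k): 1:1 2:1 3:1 4:1 6:1 12:1  a_12=6
[q^13] f(13)=1,f(1)=1 ⇒ 2
n=14: 1·14 2·7 7·2 14·1  f→[1+1+1+1]=4
q^15  k|15↦f(k): 1:1 3:1 5:1 15:1  a_15=4
n=16: 1·16 2·8 4·4 8·2 16·1  f→[1+1+1+1+1]=5
q^17  k|17↦f(k): 1:1 17:1  a_17=2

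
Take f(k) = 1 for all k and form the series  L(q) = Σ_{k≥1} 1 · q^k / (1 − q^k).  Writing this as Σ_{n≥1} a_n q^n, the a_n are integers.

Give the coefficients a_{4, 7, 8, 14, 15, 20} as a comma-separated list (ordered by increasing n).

q^4  k|4↦f(k): 1:1 2:1 4:1  a_4=3
[q^7] f(7)=1,f(1)=1 ⇒ 2
d|8:{8,4,2,1}  Σf=1+1+1+1=4
q^14  k|14↦f(k): 14:1 7:1 2:1 1:1  a_14=4
[q^15] f(1)=1,f(3)=1,f(5)=1,f(15)=1 ⇒ 4
d|20:{20,10,5,4,2,1}  Σf=1+1+1+1+1+1=6

3, 2, 4, 4, 4, 6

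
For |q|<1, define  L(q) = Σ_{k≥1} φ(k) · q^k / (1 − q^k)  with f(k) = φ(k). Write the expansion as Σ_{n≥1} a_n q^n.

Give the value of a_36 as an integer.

q^36  k|36↦φ(k): 1:1 2:1 3:2 4:2 6:2 9:6 12:4 18:6 36:12  a_36=36

a_36 = 36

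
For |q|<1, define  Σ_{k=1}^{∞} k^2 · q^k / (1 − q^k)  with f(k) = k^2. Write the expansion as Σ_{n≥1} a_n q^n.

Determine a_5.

a_5 = 26

q^5  k|5↦f(k): 1:1 5:25  a_5=26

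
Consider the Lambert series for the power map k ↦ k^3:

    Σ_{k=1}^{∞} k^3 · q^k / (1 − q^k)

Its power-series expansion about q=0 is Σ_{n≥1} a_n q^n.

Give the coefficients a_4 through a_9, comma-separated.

73, 126, 252, 344, 585, 757

q^4  k|4↦f(k): 1:1 2:8 4:64  a_4=73
q^5  k|5↦f(k): 5:125 1:1  a_5=126
d|6:{6,3,2,1}  Σf=216+27+8+1=252
n=7: 7·1 1·7  f→[343+1]=344
q^8  k|8↦f(k): 8:512 4:64 2:8 1:1  a_8=585
n=9: 9·1 3·3 1·9  f→[729+27+1]=757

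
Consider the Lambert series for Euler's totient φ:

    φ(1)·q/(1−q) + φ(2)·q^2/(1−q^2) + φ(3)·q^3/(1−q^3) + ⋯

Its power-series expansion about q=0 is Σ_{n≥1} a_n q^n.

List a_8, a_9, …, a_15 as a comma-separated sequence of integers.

d|8:{1,2,4,8}  Σφ=1+1+2+4=8
q^9  k|9↦φ(k): 1:1 3:2 9:6  a_9=9
n=10: 1·10 2·5 5·2 10·1  φ→[1+1+4+4]=10
d|11:{11,1}  Σφ=10+1=11
[q^12] φ(12)=4,φ(6)=2,φ(4)=2,φ(3)=2,φ(2)=1,φ(1)=1 ⇒ 12
[q^13] φ(13)=12,φ(1)=1 ⇒ 13
n=14: 14·1 7·2 2·7 1·14  φ→[6+6+1+1]=14
d|15:{1,3,5,15}  Σφ=1+2+4+8=15

8, 9, 10, 11, 12, 13, 14, 15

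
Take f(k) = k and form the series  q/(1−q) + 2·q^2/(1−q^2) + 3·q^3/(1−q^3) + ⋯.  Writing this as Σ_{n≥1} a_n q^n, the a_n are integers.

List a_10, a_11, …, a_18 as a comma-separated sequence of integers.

[q^10] f(10)=10,f(5)=5,f(2)=2,f(1)=1 ⇒ 18
[q^11] f(1)=1,f(11)=11 ⇒ 12
q^12  k|12↦f(k): 1:1 2:2 3:3 4:4 6:6 12:12  a_12=28
q^13  k|13↦f(k): 1:1 13:13  a_13=14
q^14  k|14↦f(k): 1:1 2:2 7:7 14:14  a_14=24
n=15: 1·15 3·5 5·3 15·1  f→[1+3+5+15]=24
d|16:{16,8,4,2,1}  Σf=16+8+4+2+1=31
q^17  k|17↦f(k): 1:1 17:17  a_17=18
[q^18] f(1)=1,f(2)=2,f(3)=3,f(6)=6,f(9)=9,f(18)=18 ⇒ 39

18, 12, 28, 14, 24, 24, 31, 18, 39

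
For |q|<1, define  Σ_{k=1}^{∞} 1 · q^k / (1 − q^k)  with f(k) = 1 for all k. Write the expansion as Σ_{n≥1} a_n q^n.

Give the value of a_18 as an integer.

a_18 = 6

[q^18] f(18)=1,f(9)=1,f(6)=1,f(3)=1,f(2)=1,f(1)=1 ⇒ 6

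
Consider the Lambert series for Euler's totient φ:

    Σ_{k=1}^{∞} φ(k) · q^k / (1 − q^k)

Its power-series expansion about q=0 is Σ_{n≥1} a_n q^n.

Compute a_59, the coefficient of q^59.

[q^59] φ(59)=58,φ(1)=1 ⇒ 59

a_59 = 59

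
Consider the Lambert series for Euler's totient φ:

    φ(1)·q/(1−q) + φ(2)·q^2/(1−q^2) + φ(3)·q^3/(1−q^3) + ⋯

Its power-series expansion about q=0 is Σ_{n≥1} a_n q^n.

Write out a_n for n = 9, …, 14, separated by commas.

[q^9] φ(9)=6,φ(3)=2,φ(1)=1 ⇒ 9
[q^10] φ(10)=4,φ(5)=4,φ(2)=1,φ(1)=1 ⇒ 10
q^11  k|11↦φ(k): 11:10 1:1  a_11=11
d|12:{1,2,3,4,6,12}  Σφ=1+1+2+2+2+4=12
[q^13] φ(1)=1,φ(13)=12 ⇒ 13
n=14: 14·1 7·2 2·7 1·14  φ→[6+6+1+1]=14

9, 10, 11, 12, 13, 14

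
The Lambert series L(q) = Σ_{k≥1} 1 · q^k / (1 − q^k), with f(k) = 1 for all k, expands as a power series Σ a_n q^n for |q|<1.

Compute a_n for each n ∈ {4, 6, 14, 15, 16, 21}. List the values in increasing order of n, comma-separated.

3, 4, 4, 4, 5, 4

d|4:{1,2,4}  Σf=1+1+1=3
[q^6] f(1)=1,f(2)=1,f(3)=1,f(6)=1 ⇒ 4
q^14  k|14↦f(k): 14:1 7:1 2:1 1:1  a_14=4
q^15  k|15↦f(k): 15:1 5:1 3:1 1:1  a_15=4
q^16  k|16↦f(k): 1:1 2:1 4:1 8:1 16:1  a_16=5
q^21  k|21↦f(k): 1:1 3:1 7:1 21:1  a_21=4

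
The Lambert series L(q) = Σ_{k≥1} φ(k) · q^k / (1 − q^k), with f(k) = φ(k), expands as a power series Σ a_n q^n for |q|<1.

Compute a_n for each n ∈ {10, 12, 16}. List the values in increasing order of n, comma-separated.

q^10  k|10↦φ(k): 10:4 5:4 2:1 1:1  a_10=10
[q^12] φ(1)=1,φ(2)=1,φ(3)=2,φ(4)=2,φ(6)=2,φ(12)=4 ⇒ 12
q^16  k|16↦φ(k): 16:8 8:4 4:2 2:1 1:1  a_16=16

10, 12, 16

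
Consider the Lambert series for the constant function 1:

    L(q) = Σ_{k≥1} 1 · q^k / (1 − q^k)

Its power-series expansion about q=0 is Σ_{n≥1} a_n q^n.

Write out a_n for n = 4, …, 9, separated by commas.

3, 2, 4, 2, 4, 3

[q^4] f(4)=1,f(2)=1,f(1)=1 ⇒ 3
q^5  k|5↦f(k): 1:1 5:1  a_5=2
[q^6] f(1)=1,f(2)=1,f(3)=1,f(6)=1 ⇒ 4
d|7:{7,1}  Σf=1+1=2
q^8  k|8↦f(k): 8:1 4:1 2:1 1:1  a_8=4
q^9  k|9↦f(k): 9:1 3:1 1:1  a_9=3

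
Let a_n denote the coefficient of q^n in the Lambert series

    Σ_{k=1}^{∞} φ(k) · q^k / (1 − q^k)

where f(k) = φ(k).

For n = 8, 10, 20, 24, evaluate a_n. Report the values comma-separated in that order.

q^8  k|8↦φ(k): 8:4 4:2 2:1 1:1  a_8=8
n=10: 1·10 2·5 5·2 10·1  φ→[1+1+4+4]=10
q^20  k|20↦φ(k): 1:1 2:1 4:2 5:4 10:4 20:8  a_20=20
d|24:{1,2,3,4,6,8,12,24}  Σφ=1+1+2+2+2+4+4+8=24

8, 10, 20, 24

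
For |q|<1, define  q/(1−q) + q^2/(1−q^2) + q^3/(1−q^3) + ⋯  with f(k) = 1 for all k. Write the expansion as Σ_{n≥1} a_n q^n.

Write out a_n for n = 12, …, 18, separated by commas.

q^12  k|12↦f(k): 12:1 6:1 4:1 3:1 2:1 1:1  a_12=6
n=13: 13·1 1·13  f→[1+1]=2
n=14: 1·14 2·7 7·2 14·1  f→[1+1+1+1]=4
[q^15] f(15)=1,f(5)=1,f(3)=1,f(1)=1 ⇒ 4
[q^16] f(16)=1,f(8)=1,f(4)=1,f(2)=1,f(1)=1 ⇒ 5
n=17: 1·17 17·1  f→[1+1]=2
q^18  k|18↦f(k): 1:1 2:1 3:1 6:1 9:1 18:1  a_18=6

6, 2, 4, 4, 5, 2, 6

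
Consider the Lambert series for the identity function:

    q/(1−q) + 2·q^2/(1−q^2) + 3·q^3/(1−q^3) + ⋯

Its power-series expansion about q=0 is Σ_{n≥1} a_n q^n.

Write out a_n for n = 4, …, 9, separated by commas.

[q^4] f(4)=4,f(2)=2,f(1)=1 ⇒ 7
n=5: 1·5 5·1  f→[1+5]=6
[q^6] f(6)=6,f(3)=3,f(2)=2,f(1)=1 ⇒ 12
[q^7] f(7)=7,f(1)=1 ⇒ 8
n=8: 8·1 4·2 2·4 1·8  f→[8+4+2+1]=15
[q^9] f(1)=1,f(3)=3,f(9)=9 ⇒ 13

7, 6, 12, 8, 15, 13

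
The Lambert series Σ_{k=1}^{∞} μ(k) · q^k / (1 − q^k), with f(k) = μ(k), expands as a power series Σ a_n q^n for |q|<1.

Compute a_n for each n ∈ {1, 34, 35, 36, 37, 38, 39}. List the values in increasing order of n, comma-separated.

1, 0, 0, 0, 0, 0, 0

q^1  k|1↦μ(k): 1:1  a_1=1
n=34: 1·34 2·17 17·2 34·1  μ→[1+(-1)+(-1)+1]=0
n=35: 1·35 5·7 7·5 35·1  μ→[1+(-1)+(-1)+1]=0
n=36: 36·1 18·2 12·3 9·4 6·6 4·9 3·12 2·18 1·36  μ→[0+0+0+0+1+0+(-1)+(-1)+1]=0
q^37  k|37↦μ(k): 37:-1 1:1  a_37=0
n=38: 38·1 19·2 2·19 1·38  μ→[1+(-1)+(-1)+1]=0
[q^39] μ(39)=1,μ(13)=-1,μ(3)=-1,μ(1)=1 ⇒ 0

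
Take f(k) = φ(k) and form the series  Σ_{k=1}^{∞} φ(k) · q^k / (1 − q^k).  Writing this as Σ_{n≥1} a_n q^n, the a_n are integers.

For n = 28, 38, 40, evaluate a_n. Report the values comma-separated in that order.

d|28:{28,14,7,4,2,1}  Σφ=12+6+6+2+1+1=28
[q^38] φ(1)=1,φ(2)=1,φ(19)=18,φ(38)=18 ⇒ 38
[q^40] φ(1)=1,φ(2)=1,φ(4)=2,φ(5)=4,φ(8)=4,φ(10)=4,φ(20)=8,φ(40)=16 ⇒ 40

28, 38, 40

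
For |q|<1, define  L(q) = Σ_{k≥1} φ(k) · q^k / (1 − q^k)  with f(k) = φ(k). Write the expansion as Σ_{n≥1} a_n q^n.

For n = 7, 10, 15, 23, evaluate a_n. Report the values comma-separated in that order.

d|7:{1,7}  Σφ=1+6=7
d|10:{1,2,5,10}  Σφ=1+1+4+4=10
d|15:{1,3,5,15}  Σφ=1+2+4+8=15
[q^23] φ(23)=22,φ(1)=1 ⇒ 23

7, 10, 15, 23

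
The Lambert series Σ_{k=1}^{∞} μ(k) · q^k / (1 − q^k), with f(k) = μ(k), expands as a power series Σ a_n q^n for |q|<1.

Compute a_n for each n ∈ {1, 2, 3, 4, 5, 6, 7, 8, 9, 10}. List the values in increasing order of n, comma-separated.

q^1  k|1↦μ(k): 1:1  a_1=1
[q^2] μ(2)=-1,μ(1)=1 ⇒ 0
[q^3] μ(3)=-1,μ(1)=1 ⇒ 0
d|4:{1,2,4}  Σμ=1+(-1)+0=0
n=5: 5·1 1·5  μ→[(-1)+1]=0
q^6  k|6↦μ(k): 1:1 2:-1 3:-1 6:1  a_6=0
q^7  k|7↦μ(k): 7:-1 1:1  a_7=0
d|8:{1,2,4,8}  Σμ=1+(-1)+0+0=0
q^9  k|9↦μ(k): 9:0 3:-1 1:1  a_9=0
q^10  k|10↦μ(k): 1:1 2:-1 5:-1 10:1  a_10=0

1, 0, 0, 0, 0, 0, 0, 0, 0, 0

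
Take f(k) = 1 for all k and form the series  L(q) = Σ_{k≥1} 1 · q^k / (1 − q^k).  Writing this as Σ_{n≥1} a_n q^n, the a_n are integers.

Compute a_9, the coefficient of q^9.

a_9 = 3

n=9: 9·1 3·3 1·9  f→[1+1+1]=3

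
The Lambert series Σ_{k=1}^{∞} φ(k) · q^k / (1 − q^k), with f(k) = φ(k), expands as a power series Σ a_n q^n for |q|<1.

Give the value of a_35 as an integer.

q^35  k|35↦φ(k): 35:24 7:6 5:4 1:1  a_35=35

a_35 = 35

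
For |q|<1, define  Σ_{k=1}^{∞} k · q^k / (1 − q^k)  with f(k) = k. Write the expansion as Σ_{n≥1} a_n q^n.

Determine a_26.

q^26  k|26↦f(k): 1:1 2:2 13:13 26:26  a_26=42

a_26 = 42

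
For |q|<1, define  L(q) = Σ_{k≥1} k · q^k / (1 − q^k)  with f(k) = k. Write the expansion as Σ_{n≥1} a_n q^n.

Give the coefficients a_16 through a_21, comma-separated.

31, 18, 39, 20, 42, 32

d|16:{1,2,4,8,16}  Σf=1+2+4+8+16=31
[q^17] f(1)=1,f(17)=17 ⇒ 18
n=18: 18·1 9·2 6·3 3·6 2·9 1·18  f→[18+9+6+3+2+1]=39
[q^19] f(1)=1,f(19)=19 ⇒ 20
[q^20] f(20)=20,f(10)=10,f(5)=5,f(4)=4,f(2)=2,f(1)=1 ⇒ 42
q^21  k|21↦f(k): 1:1 3:3 7:7 21:21  a_21=32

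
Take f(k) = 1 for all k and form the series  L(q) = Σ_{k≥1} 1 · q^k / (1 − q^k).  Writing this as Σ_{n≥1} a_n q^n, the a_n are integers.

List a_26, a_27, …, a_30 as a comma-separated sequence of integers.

q^26  k|26↦f(k): 26:1 13:1 2:1 1:1  a_26=4
n=27: 1·27 3·9 9·3 27·1  f→[1+1+1+1]=4
[q^28] f(1)=1,f(2)=1,f(4)=1,f(7)=1,f(14)=1,f(28)=1 ⇒ 6
[q^29] f(1)=1,f(29)=1 ⇒ 2
q^30  k|30↦f(k): 1:1 2:1 3:1 5:1 6:1 10:1 15:1 30:1  a_30=8

4, 4, 6, 2, 8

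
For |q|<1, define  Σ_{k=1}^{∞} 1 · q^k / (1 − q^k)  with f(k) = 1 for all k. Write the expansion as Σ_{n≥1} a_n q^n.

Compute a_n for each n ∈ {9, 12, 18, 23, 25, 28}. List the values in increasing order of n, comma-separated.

3, 6, 6, 2, 3, 6

d|9:{9,3,1}  Σf=1+1+1=3
[q^12] f(1)=1,f(2)=1,f(3)=1,f(4)=1,f(6)=1,f(12)=1 ⇒ 6
[q^18] f(1)=1,f(2)=1,f(3)=1,f(6)=1,f(9)=1,f(18)=1 ⇒ 6
q^23  k|23↦f(k): 23:1 1:1  a_23=2
d|25:{1,5,25}  Σf=1+1+1=3
d|28:{28,14,7,4,2,1}  Σf=1+1+1+1+1+1=6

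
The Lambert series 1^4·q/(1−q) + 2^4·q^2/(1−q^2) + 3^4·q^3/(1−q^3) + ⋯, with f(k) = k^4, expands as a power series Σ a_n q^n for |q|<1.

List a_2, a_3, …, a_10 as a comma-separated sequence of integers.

d|2:{1,2}  Σf=1+16=17
d|3:{1,3}  Σf=1+81=82
d|4:{4,2,1}  Σf=256+16+1=273
d|5:{5,1}  Σf=625+1=626
q^6  k|6↦f(k): 1:1 2:16 3:81 6:1296  a_6=1394
n=7: 7·1 1·7  f→[2401+1]=2402
d|8:{1,2,4,8}  Σf=1+16+256+4096=4369
d|9:{1,3,9}  Σf=1+81+6561=6643
[q^10] f(1)=1,f(2)=16,f(5)=625,f(10)=10000 ⇒ 10642

17, 82, 273, 626, 1394, 2402, 4369, 6643, 10642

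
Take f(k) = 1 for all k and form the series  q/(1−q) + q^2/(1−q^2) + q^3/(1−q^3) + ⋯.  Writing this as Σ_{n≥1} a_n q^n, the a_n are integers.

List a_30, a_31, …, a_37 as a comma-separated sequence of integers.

[q^30] f(30)=1,f(15)=1,f(10)=1,f(6)=1,f(5)=1,f(3)=1,f(2)=1,f(1)=1 ⇒ 8
q^31  k|31↦f(k): 31:1 1:1  a_31=2
q^32  k|32↦f(k): 32:1 16:1 8:1 4:1 2:1 1:1  a_32=6
q^33  k|33↦f(k): 33:1 11:1 3:1 1:1  a_33=4
[q^34] f(34)=1,f(17)=1,f(2)=1,f(1)=1 ⇒ 4
d|35:{35,7,5,1}  Σf=1+1+1+1=4
n=36: 36·1 18·2 12·3 9·4 6·6 4·9 3·12 2·18 1·36  f→[1+1+1+1+1+1+1+1+1]=9
n=37: 1·37 37·1  f→[1+1]=2

8, 2, 6, 4, 4, 4, 9, 2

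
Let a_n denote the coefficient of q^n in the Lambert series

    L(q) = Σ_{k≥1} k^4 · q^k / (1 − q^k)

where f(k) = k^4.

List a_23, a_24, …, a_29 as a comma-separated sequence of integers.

q^23  k|23↦f(k): 23:279841 1:1  a_23=279842
d|24:{24,12,8,6,4,3,2,1}  Σf=331776+20736+4096+1296+256+81+16+1=358258
q^25  k|25↦f(k): 1:1 5:625 25:390625  a_25=391251
d|26:{26,13,2,1}  Σf=456976+28561+16+1=485554
q^27  k|27↦f(k): 1:1 3:81 9:6561 27:531441  a_27=538084
q^28  k|28↦f(k): 28:614656 14:38416 7:2401 4:256 2:16 1:1  a_28=655746
[q^29] f(1)=1,f(29)=707281 ⇒ 707282

279842, 358258, 391251, 485554, 538084, 655746, 707282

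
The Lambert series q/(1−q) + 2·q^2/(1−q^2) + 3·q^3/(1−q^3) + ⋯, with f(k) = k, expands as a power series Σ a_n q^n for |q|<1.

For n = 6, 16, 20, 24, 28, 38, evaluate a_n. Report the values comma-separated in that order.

12, 31, 42, 60, 56, 60

n=6: 6·1 3·2 2·3 1·6  f→[6+3+2+1]=12
q^16  k|16↦f(k): 1:1 2:2 4:4 8:8 16:16  a_16=31
n=20: 20·1 10·2 5·4 4·5 2·10 1·20  f→[20+10+5+4+2+1]=42
[q^24] f(1)=1,f(2)=2,f(3)=3,f(4)=4,f(6)=6,f(8)=8,f(12)=12,f(24)=24 ⇒ 60
n=28: 1·28 2·14 4·7 7·4 14·2 28·1  f→[1+2+4+7+14+28]=56
d|38:{1,2,19,38}  Σf=1+2+19+38=60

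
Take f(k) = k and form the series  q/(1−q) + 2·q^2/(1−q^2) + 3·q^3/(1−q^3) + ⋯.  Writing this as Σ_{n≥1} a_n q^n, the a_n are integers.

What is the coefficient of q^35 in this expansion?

d|35:{35,7,5,1}  Σf=35+7+5+1=48

a_35 = 48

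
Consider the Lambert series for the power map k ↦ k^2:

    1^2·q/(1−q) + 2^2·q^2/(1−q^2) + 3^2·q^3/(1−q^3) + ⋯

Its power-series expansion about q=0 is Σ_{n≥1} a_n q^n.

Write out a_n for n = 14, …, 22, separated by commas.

250, 260, 341, 290, 455, 362, 546, 500, 610

q^14  k|14↦f(k): 1:1 2:4 7:49 14:196  a_14=250
n=15: 1·15 3·5 5·3 15·1  f→[1+9+25+225]=260
n=16: 16·1 8·2 4·4 2·8 1·16  f→[256+64+16+4+1]=341
d|17:{17,1}  Σf=289+1=290
n=18: 18·1 9·2 6·3 3·6 2·9 1·18  f→[324+81+36+9+4+1]=455
q^19  k|19↦f(k): 19:361 1:1  a_19=362
q^20  k|20↦f(k): 20:400 10:100 5:25 4:16 2:4 1:1  a_20=546
d|21:{1,3,7,21}  Σf=1+9+49+441=500
n=22: 22·1 11·2 2·11 1·22  f→[484+121+4+1]=610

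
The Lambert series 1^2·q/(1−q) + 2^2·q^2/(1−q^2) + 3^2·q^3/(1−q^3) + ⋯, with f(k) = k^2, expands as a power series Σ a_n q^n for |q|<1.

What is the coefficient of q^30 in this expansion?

a_30 = 1300

q^30  k|30↦f(k): 1:1 2:4 3:9 5:25 6:36 10:100 15:225 30:900  a_30=1300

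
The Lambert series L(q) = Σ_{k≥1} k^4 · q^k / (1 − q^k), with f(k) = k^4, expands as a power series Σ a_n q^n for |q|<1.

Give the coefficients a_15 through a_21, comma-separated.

51332, 69905, 83522, 112931, 130322, 170898, 196964

d|15:{15,5,3,1}  Σf=50625+625+81+1=51332
n=16: 1·16 2·8 4·4 8·2 16·1  f→[1+16+256+4096+65536]=69905
n=17: 1·17 17·1  f→[1+83521]=83522
[q^18] f(18)=104976,f(9)=6561,f(6)=1296,f(3)=81,f(2)=16,f(1)=1 ⇒ 112931
[q^19] f(19)=130321,f(1)=1 ⇒ 130322
[q^20] f(20)=160000,f(10)=10000,f(5)=625,f(4)=256,f(2)=16,f(1)=1 ⇒ 170898
d|21:{21,7,3,1}  Σf=194481+2401+81+1=196964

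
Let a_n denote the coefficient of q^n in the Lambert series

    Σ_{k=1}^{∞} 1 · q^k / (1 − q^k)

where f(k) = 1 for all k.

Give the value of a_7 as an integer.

a_7 = 2

[q^7] f(1)=1,f(7)=1 ⇒ 2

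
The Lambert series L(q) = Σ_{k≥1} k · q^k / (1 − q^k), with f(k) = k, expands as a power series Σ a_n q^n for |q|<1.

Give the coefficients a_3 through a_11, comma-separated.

q^3  k|3↦f(k): 3:3 1:1  a_3=4
q^4  k|4↦f(k): 1:1 2:2 4:4  a_4=7
n=5: 5·1 1·5  f→[5+1]=6
q^6  k|6↦f(k): 6:6 3:3 2:2 1:1  a_6=12
[q^7] f(7)=7,f(1)=1 ⇒ 8
q^8  k|8↦f(k): 8:8 4:4 2:2 1:1  a_8=15
q^9  k|9↦f(k): 9:9 3:3 1:1  a_9=13
q^10  k|10↦f(k): 10:10 5:5 2:2 1:1  a_10=18
q^11  k|11↦f(k): 1:1 11:11  a_11=12

4, 7, 6, 12, 8, 15, 13, 18, 12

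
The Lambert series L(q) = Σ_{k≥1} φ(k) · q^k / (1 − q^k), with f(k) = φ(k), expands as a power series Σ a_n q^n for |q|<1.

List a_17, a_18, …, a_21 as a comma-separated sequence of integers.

d|17:{17,1}  Σφ=16+1=17
q^18  k|18↦φ(k): 1:1 2:1 3:2 6:2 9:6 18:6  a_18=18
[q^19] φ(19)=18,φ(1)=1 ⇒ 19
q^20  k|20↦φ(k): 20:8 10:4 5:4 4:2 2:1 1:1  a_20=20
n=21: 1·21 3·7 7·3 21·1  φ→[1+2+6+12]=21

17, 18, 19, 20, 21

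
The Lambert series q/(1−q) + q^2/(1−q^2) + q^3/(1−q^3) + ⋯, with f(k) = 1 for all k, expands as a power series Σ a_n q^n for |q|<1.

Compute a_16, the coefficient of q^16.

a_16 = 5

q^16  k|16↦f(k): 1:1 2:1 4:1 8:1 16:1  a_16=5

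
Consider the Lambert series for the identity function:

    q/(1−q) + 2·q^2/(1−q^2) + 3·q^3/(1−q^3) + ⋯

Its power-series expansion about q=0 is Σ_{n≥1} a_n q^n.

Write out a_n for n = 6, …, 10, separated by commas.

n=6: 1·6 2·3 3·2 6·1  f→[1+2+3+6]=12
[q^7] f(1)=1,f(7)=7 ⇒ 8
d|8:{8,4,2,1}  Σf=8+4+2+1=15
q^9  k|9↦f(k): 9:9 3:3 1:1  a_9=13
[q^10] f(1)=1,f(2)=2,f(5)=5,f(10)=10 ⇒ 18

12, 8, 15, 13, 18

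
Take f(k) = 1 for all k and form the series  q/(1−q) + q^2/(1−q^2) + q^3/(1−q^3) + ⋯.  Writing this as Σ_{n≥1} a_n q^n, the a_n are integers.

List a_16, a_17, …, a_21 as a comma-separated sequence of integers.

5, 2, 6, 2, 6, 4

[q^16] f(16)=1,f(8)=1,f(4)=1,f(2)=1,f(1)=1 ⇒ 5
d|17:{17,1}  Σf=1+1=2
[q^18] f(18)=1,f(9)=1,f(6)=1,f(3)=1,f(2)=1,f(1)=1 ⇒ 6
[q^19] f(19)=1,f(1)=1 ⇒ 2
n=20: 1·20 2·10 4·5 5·4 10·2 20·1  f→[1+1+1+1+1+1]=6
[q^21] f(1)=1,f(3)=1,f(7)=1,f(21)=1 ⇒ 4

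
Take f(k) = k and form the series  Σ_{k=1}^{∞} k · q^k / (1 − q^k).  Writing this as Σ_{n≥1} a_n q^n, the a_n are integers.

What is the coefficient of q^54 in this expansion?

n=54: 54·1 27·2 18·3 9·6 6·9 3·18 2·27 1·54  f→[54+27+18+9+6+3+2+1]=120

a_54 = 120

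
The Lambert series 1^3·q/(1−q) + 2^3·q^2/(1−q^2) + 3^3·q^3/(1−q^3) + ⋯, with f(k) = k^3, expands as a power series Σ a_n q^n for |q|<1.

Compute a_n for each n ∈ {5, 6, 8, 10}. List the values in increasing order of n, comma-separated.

126, 252, 585, 1134

q^5  k|5↦f(k): 5:125 1:1  a_5=126
n=6: 1·6 2·3 3·2 6·1  f→[1+8+27+216]=252
d|8:{8,4,2,1}  Σf=512+64+8+1=585
[q^10] f(10)=1000,f(5)=125,f(2)=8,f(1)=1 ⇒ 1134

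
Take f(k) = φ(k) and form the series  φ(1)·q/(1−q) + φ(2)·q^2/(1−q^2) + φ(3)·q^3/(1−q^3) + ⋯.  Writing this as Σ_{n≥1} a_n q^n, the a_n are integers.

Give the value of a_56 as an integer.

q^56  k|56↦φ(k): 56:24 28:12 14:6 8:4 7:6 4:2 2:1 1:1  a_56=56

a_56 = 56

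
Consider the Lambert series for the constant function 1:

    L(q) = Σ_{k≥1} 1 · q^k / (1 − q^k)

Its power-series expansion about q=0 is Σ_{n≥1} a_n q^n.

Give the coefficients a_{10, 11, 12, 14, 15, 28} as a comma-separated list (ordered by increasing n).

d|10:{1,2,5,10}  Σf=1+1+1+1=4
n=11: 11·1 1·11  f→[1+1]=2
q^12  k|12↦f(k): 12:1 6:1 4:1 3:1 2:1 1:1  a_12=6
d|14:{14,7,2,1}  Σf=1+1+1+1=4
d|15:{15,5,3,1}  Σf=1+1+1+1=4
q^28  k|28↦f(k): 1:1 2:1 4:1 7:1 14:1 28:1  a_28=6

4, 2, 6, 4, 4, 6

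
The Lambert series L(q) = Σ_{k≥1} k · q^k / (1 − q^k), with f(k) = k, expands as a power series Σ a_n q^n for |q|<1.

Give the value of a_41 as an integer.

q^41  k|41↦f(k): 1:1 41:41  a_41=42

a_41 = 42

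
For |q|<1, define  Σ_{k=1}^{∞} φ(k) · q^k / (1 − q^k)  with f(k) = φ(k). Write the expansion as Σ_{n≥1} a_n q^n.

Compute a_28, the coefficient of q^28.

q^28  k|28↦φ(k): 28:12 14:6 7:6 4:2 2:1 1:1  a_28=28

a_28 = 28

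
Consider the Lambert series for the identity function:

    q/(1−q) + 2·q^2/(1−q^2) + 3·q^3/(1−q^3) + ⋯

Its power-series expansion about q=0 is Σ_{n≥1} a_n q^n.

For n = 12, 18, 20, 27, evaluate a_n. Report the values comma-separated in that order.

28, 39, 42, 40

n=12: 12·1 6·2 4·3 3·4 2·6 1·12  f→[12+6+4+3+2+1]=28
d|18:{1,2,3,6,9,18}  Σf=1+2+3+6+9+18=39
q^20  k|20↦f(k): 1:1 2:2 4:4 5:5 10:10 20:20  a_20=42
d|27:{27,9,3,1}  Σf=27+9+3+1=40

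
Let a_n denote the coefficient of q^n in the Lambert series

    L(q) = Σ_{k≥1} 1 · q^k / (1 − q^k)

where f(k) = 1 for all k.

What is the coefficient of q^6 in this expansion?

d|6:{6,3,2,1}  Σf=1+1+1+1=4

a_6 = 4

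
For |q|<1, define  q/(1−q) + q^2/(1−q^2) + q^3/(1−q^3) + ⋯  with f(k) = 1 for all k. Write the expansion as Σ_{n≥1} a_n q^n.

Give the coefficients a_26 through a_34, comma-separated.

4, 4, 6, 2, 8, 2, 6, 4, 4

[q^26] f(26)=1,f(13)=1,f(2)=1,f(1)=1 ⇒ 4
d|27:{27,9,3,1}  Σf=1+1+1+1=4
q^28  k|28↦f(k): 1:1 2:1 4:1 7:1 14:1 28:1  a_28=6
q^29  k|29↦f(k): 29:1 1:1  a_29=2
q^30  k|30↦f(k): 1:1 2:1 3:1 5:1 6:1 10:1 15:1 30:1  a_30=8
n=31: 31·1 1·31  f→[1+1]=2
q^32  k|32↦f(k): 32:1 16:1 8:1 4:1 2:1 1:1  a_32=6
d|33:{1,3,11,33}  Σf=1+1+1+1=4
d|34:{1,2,17,34}  Σf=1+1+1+1=4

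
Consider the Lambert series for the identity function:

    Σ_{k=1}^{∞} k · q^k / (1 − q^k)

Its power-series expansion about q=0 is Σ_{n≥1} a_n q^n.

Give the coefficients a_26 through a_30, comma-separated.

42, 40, 56, 30, 72

[q^26] f(26)=26,f(13)=13,f(2)=2,f(1)=1 ⇒ 42
n=27: 27·1 9·3 3·9 1·27  f→[27+9+3+1]=40
q^28  k|28↦f(k): 1:1 2:2 4:4 7:7 14:14 28:28  a_28=56
n=29: 1·29 29·1  f→[1+29]=30
[q^30] f(1)=1,f(2)=2,f(3)=3,f(5)=5,f(6)=6,f(10)=10,f(15)=15,f(30)=30 ⇒ 72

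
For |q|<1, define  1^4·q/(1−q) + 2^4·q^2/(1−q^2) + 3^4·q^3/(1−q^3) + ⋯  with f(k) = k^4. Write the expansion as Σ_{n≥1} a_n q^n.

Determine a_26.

[q^26] f(1)=1,f(2)=16,f(13)=28561,f(26)=456976 ⇒ 485554

a_26 = 485554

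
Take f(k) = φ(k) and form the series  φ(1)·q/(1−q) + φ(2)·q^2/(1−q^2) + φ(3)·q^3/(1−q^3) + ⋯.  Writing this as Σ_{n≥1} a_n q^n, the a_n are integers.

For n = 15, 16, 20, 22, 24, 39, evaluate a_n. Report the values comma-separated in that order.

n=15: 15·1 5·3 3·5 1·15  φ→[8+4+2+1]=15
q^16  k|16↦φ(k): 1:1 2:1 4:2 8:4 16:8  a_16=16
n=20: 20·1 10·2 5·4 4·5 2·10 1·20  φ→[8+4+4+2+1+1]=20
[q^22] φ(22)=10,φ(11)=10,φ(2)=1,φ(1)=1 ⇒ 22
q^24  k|24↦φ(k): 1:1 2:1 3:2 4:2 6:2 8:4 12:4 24:8  a_24=24
[q^39] φ(39)=24,φ(13)=12,φ(3)=2,φ(1)=1 ⇒ 39

15, 16, 20, 22, 24, 39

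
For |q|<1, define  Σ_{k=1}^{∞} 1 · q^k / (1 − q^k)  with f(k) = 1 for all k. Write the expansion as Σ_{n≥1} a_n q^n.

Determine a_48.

[q^48] f(1)=1,f(2)=1,f(3)=1,f(4)=1,f(6)=1,f(8)=1,f(12)=1,f(16)=1,f(24)=1,f(48)=1 ⇒ 10

a_48 = 10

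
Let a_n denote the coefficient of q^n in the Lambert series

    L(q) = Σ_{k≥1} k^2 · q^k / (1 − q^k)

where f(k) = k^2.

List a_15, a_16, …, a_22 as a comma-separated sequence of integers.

d|15:{1,3,5,15}  Σf=1+9+25+225=260
q^16  k|16↦f(k): 16:256 8:64 4:16 2:4 1:1  a_16=341
[q^17] f(1)=1,f(17)=289 ⇒ 290
n=18: 1·18 2·9 3·6 6·3 9·2 18·1  f→[1+4+9+36+81+324]=455
n=19: 1·19 19·1  f→[1+361]=362
n=20: 20·1 10·2 5·4 4·5 2·10 1·20  f→[400+100+25+16+4+1]=546
d|21:{21,7,3,1}  Σf=441+49+9+1=500
[q^22] f(22)=484,f(11)=121,f(2)=4,f(1)=1 ⇒ 610

260, 341, 290, 455, 362, 546, 500, 610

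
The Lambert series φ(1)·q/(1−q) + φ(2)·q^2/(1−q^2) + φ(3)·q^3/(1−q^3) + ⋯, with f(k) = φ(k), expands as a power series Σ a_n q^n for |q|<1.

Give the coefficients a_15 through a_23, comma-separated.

[q^15] φ(15)=8,φ(5)=4,φ(3)=2,φ(1)=1 ⇒ 15
q^16  k|16↦φ(k): 1:1 2:1 4:2 8:4 16:8  a_16=16
[q^17] φ(1)=1,φ(17)=16 ⇒ 17
n=18: 1·18 2·9 3·6 6·3 9·2 18·1  φ→[1+1+2+2+6+6]=18
d|19:{19,1}  Σφ=18+1=19
n=20: 1·20 2·10 4·5 5·4 10·2 20·1  φ→[1+1+2+4+4+8]=20
q^21  k|21↦φ(k): 1:1 3:2 7:6 21:12  a_21=21
d|22:{22,11,2,1}  Σφ=10+10+1+1=22
[q^23] φ(23)=22,φ(1)=1 ⇒ 23

15, 16, 17, 18, 19, 20, 21, 22, 23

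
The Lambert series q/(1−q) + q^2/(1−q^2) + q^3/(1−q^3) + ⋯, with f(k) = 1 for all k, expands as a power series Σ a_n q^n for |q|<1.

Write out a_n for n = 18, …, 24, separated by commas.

[q^18] f(18)=1,f(9)=1,f(6)=1,f(3)=1,f(2)=1,f(1)=1 ⇒ 6
n=19: 1·19 19·1  f→[1+1]=2
d|20:{20,10,5,4,2,1}  Σf=1+1+1+1+1+1=6
d|21:{21,7,3,1}  Σf=1+1+1+1=4
q^22  k|22↦f(k): 1:1 2:1 11:1 22:1  a_22=4
d|23:{23,1}  Σf=1+1=2
n=24: 24·1 12·2 8·3 6·4 4·6 3·8 2·12 1·24  f→[1+1+1+1+1+1+1+1]=8

6, 2, 6, 4, 4, 2, 8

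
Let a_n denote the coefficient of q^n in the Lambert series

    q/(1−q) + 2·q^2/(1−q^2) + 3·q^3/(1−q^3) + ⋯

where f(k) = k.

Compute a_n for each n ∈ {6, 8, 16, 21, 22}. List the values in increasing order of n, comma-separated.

12, 15, 31, 32, 36

[q^6] f(1)=1,f(2)=2,f(3)=3,f(6)=6 ⇒ 12
[q^8] f(1)=1,f(2)=2,f(4)=4,f(8)=8 ⇒ 15
d|16:{16,8,4,2,1}  Σf=16+8+4+2+1=31
n=21: 1·21 3·7 7·3 21·1  f→[1+3+7+21]=32
n=22: 22·1 11·2 2·11 1·22  f→[22+11+2+1]=36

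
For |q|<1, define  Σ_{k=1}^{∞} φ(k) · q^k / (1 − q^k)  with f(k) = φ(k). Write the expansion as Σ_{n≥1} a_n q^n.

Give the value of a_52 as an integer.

d|52:{1,2,4,13,26,52}  Σφ=1+1+2+12+12+24=52

a_52 = 52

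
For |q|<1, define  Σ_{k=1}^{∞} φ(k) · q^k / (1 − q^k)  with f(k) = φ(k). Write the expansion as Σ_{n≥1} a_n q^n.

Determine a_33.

d|33:{33,11,3,1}  Σφ=20+10+2+1=33

a_33 = 33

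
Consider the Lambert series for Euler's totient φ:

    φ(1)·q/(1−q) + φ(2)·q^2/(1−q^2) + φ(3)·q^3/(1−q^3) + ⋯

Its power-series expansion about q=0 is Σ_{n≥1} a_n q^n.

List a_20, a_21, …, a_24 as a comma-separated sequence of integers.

q^20  k|20↦φ(k): 20:8 10:4 5:4 4:2 2:1 1:1  a_20=20
d|21:{21,7,3,1}  Σφ=12+6+2+1=21
[q^22] φ(22)=10,φ(11)=10,φ(2)=1,φ(1)=1 ⇒ 22
q^23  k|23↦φ(k): 1:1 23:22  a_23=23
d|24:{1,2,3,4,6,8,12,24}  Σφ=1+1+2+2+2+4+4+8=24

20, 21, 22, 23, 24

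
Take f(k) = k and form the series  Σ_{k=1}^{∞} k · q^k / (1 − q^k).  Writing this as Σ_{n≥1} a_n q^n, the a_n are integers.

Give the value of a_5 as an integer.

[q^5] f(1)=1,f(5)=5 ⇒ 6

a_5 = 6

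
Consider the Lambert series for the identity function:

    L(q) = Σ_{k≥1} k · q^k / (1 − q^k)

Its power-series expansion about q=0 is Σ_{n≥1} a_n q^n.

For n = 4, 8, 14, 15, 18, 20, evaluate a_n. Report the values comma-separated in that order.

7, 15, 24, 24, 39, 42

[q^4] f(4)=4,f(2)=2,f(1)=1 ⇒ 7
n=8: 1·8 2·4 4·2 8·1  f→[1+2+4+8]=15
d|14:{14,7,2,1}  Σf=14+7+2+1=24
[q^15] f(15)=15,f(5)=5,f(3)=3,f(1)=1 ⇒ 24
n=18: 18·1 9·2 6·3 3·6 2·9 1·18  f→[18+9+6+3+2+1]=39
d|20:{20,10,5,4,2,1}  Σf=20+10+5+4+2+1=42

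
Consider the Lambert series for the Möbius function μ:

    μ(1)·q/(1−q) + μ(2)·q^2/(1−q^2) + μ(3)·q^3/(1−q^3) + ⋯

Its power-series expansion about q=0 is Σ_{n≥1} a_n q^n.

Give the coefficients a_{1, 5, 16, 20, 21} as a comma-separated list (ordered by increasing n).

1, 0, 0, 0, 0

d|1:{1}  Σμ=1=1
[q^5] μ(5)=-1,μ(1)=1 ⇒ 0
[q^16] μ(16)=0,μ(8)=0,μ(4)=0,μ(2)=-1,μ(1)=1 ⇒ 0
d|20:{1,2,4,5,10,20}  Σμ=1+(-1)+0+(-1)+1+0=0
q^21  k|21↦μ(k): 1:1 3:-1 7:-1 21:1  a_21=0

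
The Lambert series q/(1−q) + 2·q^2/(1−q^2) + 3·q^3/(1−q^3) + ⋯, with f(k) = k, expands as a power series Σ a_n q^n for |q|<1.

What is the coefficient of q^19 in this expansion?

a_19 = 20

q^19  k|19↦f(k): 1:1 19:19  a_19=20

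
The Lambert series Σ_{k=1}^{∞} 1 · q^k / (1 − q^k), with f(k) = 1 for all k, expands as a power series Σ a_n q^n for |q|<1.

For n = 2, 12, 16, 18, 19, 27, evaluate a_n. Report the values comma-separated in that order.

2, 6, 5, 6, 2, 4

[q^2] f(1)=1,f(2)=1 ⇒ 2
[q^12] f(12)=1,f(6)=1,f(4)=1,f(3)=1,f(2)=1,f(1)=1 ⇒ 6
d|16:{16,8,4,2,1}  Σf=1+1+1+1+1=5
d|18:{1,2,3,6,9,18}  Σf=1+1+1+1+1+1=6
[q^19] f(1)=1,f(19)=1 ⇒ 2
n=27: 1·27 3·9 9·3 27·1  f→[1+1+1+1]=4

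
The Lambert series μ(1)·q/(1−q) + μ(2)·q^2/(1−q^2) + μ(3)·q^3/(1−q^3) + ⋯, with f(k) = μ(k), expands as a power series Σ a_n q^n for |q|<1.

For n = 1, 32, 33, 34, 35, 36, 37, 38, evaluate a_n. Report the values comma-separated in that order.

q^1  k|1↦μ(k): 1:1  a_1=1
n=32: 1·32 2·16 4·8 8·4 16·2 32·1  μ→[1+(-1)+0+0+0+0]=0
n=33: 1·33 3·11 11·3 33·1  μ→[1+(-1)+(-1)+1]=0
n=34: 34·1 17·2 2·17 1·34  μ→[1+(-1)+(-1)+1]=0
[q^35] μ(35)=1,μ(7)=-1,μ(5)=-1,μ(1)=1 ⇒ 0
n=36: 1·36 2·18 3·12 4·9 6·6 9·4 12·3 18·2 36·1  μ→[1+(-1)+(-1)+0+1+0+0+0+0]=0
n=37: 37·1 1·37  μ→[(-1)+1]=0
q^38  k|38↦μ(k): 1:1 2:-1 19:-1 38:1  a_38=0

1, 0, 0, 0, 0, 0, 0, 0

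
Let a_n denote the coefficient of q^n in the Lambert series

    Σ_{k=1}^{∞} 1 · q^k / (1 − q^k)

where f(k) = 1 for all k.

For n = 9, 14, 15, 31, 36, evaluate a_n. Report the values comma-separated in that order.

3, 4, 4, 2, 9

q^9  k|9↦f(k): 1:1 3:1 9:1  a_9=3
n=14: 1·14 2·7 7·2 14·1  f→[1+1+1+1]=4
q^15  k|15↦f(k): 1:1 3:1 5:1 15:1  a_15=4
[q^31] f(31)=1,f(1)=1 ⇒ 2
[q^36] f(36)=1,f(18)=1,f(12)=1,f(9)=1,f(6)=1,f(4)=1,f(3)=1,f(2)=1,f(1)=1 ⇒ 9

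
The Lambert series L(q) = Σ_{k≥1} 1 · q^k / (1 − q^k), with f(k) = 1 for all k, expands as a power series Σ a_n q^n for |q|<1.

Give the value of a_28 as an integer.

n=28: 1·28 2·14 4·7 7·4 14·2 28·1  f→[1+1+1+1+1+1]=6

a_28 = 6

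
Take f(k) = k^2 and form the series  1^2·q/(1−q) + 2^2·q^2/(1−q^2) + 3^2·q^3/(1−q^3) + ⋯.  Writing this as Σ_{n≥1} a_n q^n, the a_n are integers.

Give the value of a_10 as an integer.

n=10: 10·1 5·2 2·5 1·10  f→[100+25+4+1]=130

a_10 = 130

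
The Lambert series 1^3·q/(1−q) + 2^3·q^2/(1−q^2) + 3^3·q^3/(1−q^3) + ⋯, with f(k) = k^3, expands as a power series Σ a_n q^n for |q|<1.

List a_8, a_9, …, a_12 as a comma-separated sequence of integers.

585, 757, 1134, 1332, 2044

n=8: 1·8 2·4 4·2 8·1  f→[1+8+64+512]=585
[q^9] f(1)=1,f(3)=27,f(9)=729 ⇒ 757
q^10  k|10↦f(k): 1:1 2:8 5:125 10:1000  a_10=1134
[q^11] f(1)=1,f(11)=1331 ⇒ 1332
[q^12] f(1)=1,f(2)=8,f(3)=27,f(4)=64,f(6)=216,f(12)=1728 ⇒ 2044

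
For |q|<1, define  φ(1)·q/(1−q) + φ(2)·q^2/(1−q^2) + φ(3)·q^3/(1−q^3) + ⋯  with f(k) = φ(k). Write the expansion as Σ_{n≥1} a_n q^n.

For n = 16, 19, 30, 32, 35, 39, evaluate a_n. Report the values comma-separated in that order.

d|16:{1,2,4,8,16}  Σφ=1+1+2+4+8=16
q^19  k|19↦φ(k): 1:1 19:18  a_19=19
n=30: 30·1 15·2 10·3 6·5 5·6 3·10 2·15 1·30  φ→[8+8+4+2+4+2+1+1]=30
d|32:{1,2,4,8,16,32}  Σφ=1+1+2+4+8+16=32
[q^35] φ(1)=1,φ(5)=4,φ(7)=6,φ(35)=24 ⇒ 35
n=39: 1·39 3·13 13·3 39·1  φ→[1+2+12+24]=39

16, 19, 30, 32, 35, 39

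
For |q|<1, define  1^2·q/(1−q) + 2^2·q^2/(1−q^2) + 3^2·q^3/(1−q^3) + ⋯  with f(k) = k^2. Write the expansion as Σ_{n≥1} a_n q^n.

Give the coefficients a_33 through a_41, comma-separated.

1220, 1450, 1300, 1911, 1370, 1810, 1700, 2210, 1682

q^33  k|33↦f(k): 33:1089 11:121 3:9 1:1  a_33=1220
q^34  k|34↦f(k): 1:1 2:4 17:289 34:1156  a_34=1450
q^35  k|35↦f(k): 35:1225 7:49 5:25 1:1  a_35=1300
d|36:{36,18,12,9,6,4,3,2,1}  Σf=1296+324+144+81+36+16+9+4+1=1911
q^37  k|37↦f(k): 1:1 37:1369  a_37=1370
q^38  k|38↦f(k): 38:1444 19:361 2:4 1:1  a_38=1810
n=39: 1·39 3·13 13·3 39·1  f→[1+9+169+1521]=1700
d|40:{40,20,10,8,5,4,2,1}  Σf=1600+400+100+64+25+16+4+1=2210
n=41: 1·41 41·1  f→[1+1681]=1682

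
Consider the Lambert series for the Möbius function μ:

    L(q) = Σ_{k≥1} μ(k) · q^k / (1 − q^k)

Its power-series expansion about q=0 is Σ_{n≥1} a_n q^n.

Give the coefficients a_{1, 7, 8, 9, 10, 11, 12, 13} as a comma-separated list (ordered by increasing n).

q^1  k|1↦μ(k): 1:1  a_1=1
n=7: 1·7 7·1  μ→[1+(-1)]=0
d|8:{1,2,4,8}  Σμ=1+(-1)+0+0=0
q^9  k|9↦μ(k): 1:1 3:-1 9:0  a_9=0
q^10  k|10↦μ(k): 10:1 5:-1 2:-1 1:1  a_10=0
q^11  k|11↦μ(k): 1:1 11:-1  a_11=0
q^12  k|12↦μ(k): 1:1 2:-1 3:-1 4:0 6:1 12:0  a_12=0
d|13:{1,13}  Σμ=1+(-1)=0

1, 0, 0, 0, 0, 0, 0, 0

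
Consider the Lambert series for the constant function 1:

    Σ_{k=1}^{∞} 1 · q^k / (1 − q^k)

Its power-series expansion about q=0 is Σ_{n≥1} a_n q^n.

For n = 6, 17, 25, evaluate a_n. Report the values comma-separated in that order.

4, 2, 3

d|6:{6,3,2,1}  Σf=1+1+1+1=4
[q^17] f(1)=1,f(17)=1 ⇒ 2
q^25  k|25↦f(k): 25:1 5:1 1:1  a_25=3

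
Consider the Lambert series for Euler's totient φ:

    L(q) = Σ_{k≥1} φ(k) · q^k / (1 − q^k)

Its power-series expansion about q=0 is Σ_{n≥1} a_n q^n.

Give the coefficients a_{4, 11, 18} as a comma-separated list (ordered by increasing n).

q^4  k|4↦φ(k): 1:1 2:1 4:2  a_4=4
d|11:{1,11}  Σφ=1+10=11
d|18:{18,9,6,3,2,1}  Σφ=6+6+2+2+1+1=18

4, 11, 18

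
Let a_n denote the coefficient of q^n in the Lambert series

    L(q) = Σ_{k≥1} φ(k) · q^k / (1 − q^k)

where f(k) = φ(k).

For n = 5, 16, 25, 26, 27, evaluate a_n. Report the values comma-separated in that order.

d|5:{1,5}  Σφ=1+4=5
q^16  k|16↦φ(k): 1:1 2:1 4:2 8:4 16:8  a_16=16
d|25:{1,5,25}  Σφ=1+4+20=25
q^26  k|26↦φ(k): 26:12 13:12 2:1 1:1  a_26=26
[q^27] φ(27)=18,φ(9)=6,φ(3)=2,φ(1)=1 ⇒ 27

5, 16, 25, 26, 27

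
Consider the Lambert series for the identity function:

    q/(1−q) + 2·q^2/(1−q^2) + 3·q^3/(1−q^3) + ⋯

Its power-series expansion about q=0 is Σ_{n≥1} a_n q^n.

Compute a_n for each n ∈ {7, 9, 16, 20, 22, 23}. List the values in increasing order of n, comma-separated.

n=7: 1·7 7·1  f→[1+7]=8
q^9  k|9↦f(k): 1:1 3:3 9:9  a_9=13
d|16:{1,2,4,8,16}  Σf=1+2+4+8+16=31
q^20  k|20↦f(k): 1:1 2:2 4:4 5:5 10:10 20:20  a_20=42
d|22:{1,2,11,22}  Σf=1+2+11+22=36
n=23: 1·23 23·1  f→[1+23]=24

8, 13, 31, 42, 36, 24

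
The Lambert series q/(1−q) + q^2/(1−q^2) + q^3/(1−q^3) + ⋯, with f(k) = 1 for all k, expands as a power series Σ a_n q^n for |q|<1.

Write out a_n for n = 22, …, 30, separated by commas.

d|22:{1,2,11,22}  Σf=1+1+1+1=4
n=23: 23·1 1·23  f→[1+1]=2
[q^24] f(1)=1,f(2)=1,f(3)=1,f(4)=1,f(6)=1,f(8)=1,f(12)=1,f(24)=1 ⇒ 8
d|25:{25,5,1}  Σf=1+1+1=3
d|26:{1,2,13,26}  Σf=1+1+1+1=4
q^27  k|27↦f(k): 1:1 3:1 9:1 27:1  a_27=4
[q^28] f(28)=1,f(14)=1,f(7)=1,f(4)=1,f(2)=1,f(1)=1 ⇒ 6
n=29: 29·1 1·29  f→[1+1]=2
q^30  k|30↦f(k): 30:1 15:1 10:1 6:1 5:1 3:1 2:1 1:1  a_30=8

4, 2, 8, 3, 4, 4, 6, 2, 8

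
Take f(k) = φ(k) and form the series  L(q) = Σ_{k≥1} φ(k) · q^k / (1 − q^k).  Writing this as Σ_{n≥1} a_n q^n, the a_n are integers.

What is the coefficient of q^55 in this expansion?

n=55: 55·1 11·5 5·11 1·55  φ→[40+10+4+1]=55

a_55 = 55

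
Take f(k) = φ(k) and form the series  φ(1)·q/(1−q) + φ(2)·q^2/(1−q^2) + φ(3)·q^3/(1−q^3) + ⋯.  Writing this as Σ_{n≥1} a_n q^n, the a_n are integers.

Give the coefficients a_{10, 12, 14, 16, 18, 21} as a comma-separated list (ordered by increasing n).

[q^10] φ(10)=4,φ(5)=4,φ(2)=1,φ(1)=1 ⇒ 10
n=12: 1·12 2·6 3·4 4·3 6·2 12·1  φ→[1+1+2+2+2+4]=12
q^14  k|14↦φ(k): 14:6 7:6 2:1 1:1  a_14=14
n=16: 1·16 2·8 4·4 8·2 16·1  φ→[1+1+2+4+8]=16
[q^18] φ(1)=1,φ(2)=1,φ(3)=2,φ(6)=2,φ(9)=6,φ(18)=6 ⇒ 18
n=21: 21·1 7·3 3·7 1·21  φ→[12+6+2+1]=21

10, 12, 14, 16, 18, 21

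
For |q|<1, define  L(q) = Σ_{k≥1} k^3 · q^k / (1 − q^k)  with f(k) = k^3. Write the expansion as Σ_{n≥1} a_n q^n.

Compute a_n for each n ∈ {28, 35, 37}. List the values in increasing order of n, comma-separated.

25112, 43344, 50654

[q^28] f(28)=21952,f(14)=2744,f(7)=343,f(4)=64,f(2)=8,f(1)=1 ⇒ 25112
q^35  k|35↦f(k): 35:42875 7:343 5:125 1:1  a_35=43344
n=37: 37·1 1·37  f→[50653+1]=50654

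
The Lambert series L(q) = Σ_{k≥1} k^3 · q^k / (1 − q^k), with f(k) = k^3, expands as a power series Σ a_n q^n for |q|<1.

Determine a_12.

d|12:{1,2,3,4,6,12}  Σf=1+8+27+64+216+1728=2044

a_12 = 2044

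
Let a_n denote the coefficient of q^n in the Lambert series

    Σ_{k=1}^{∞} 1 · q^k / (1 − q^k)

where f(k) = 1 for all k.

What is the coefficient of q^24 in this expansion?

a_24 = 8

q^24  k|24↦f(k): 1:1 2:1 3:1 4:1 6:1 8:1 12:1 24:1  a_24=8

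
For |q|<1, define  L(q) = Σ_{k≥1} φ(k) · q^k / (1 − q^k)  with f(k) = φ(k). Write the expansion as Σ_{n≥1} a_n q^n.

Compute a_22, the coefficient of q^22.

n=22: 1·22 2·11 11·2 22·1  φ→[1+1+10+10]=22

a_22 = 22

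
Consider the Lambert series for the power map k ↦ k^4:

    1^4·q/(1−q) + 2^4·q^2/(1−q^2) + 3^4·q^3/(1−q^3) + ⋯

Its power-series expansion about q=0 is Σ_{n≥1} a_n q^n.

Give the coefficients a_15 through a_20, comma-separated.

n=15: 15·1 5·3 3·5 1·15  f→[50625+625+81+1]=51332
[q^16] f(1)=1,f(2)=16,f(4)=256,f(8)=4096,f(16)=65536 ⇒ 69905
n=17: 1·17 17·1  f→[1+83521]=83522
[q^18] f(18)=104976,f(9)=6561,f(6)=1296,f(3)=81,f(2)=16,f(1)=1 ⇒ 112931
d|19:{1,19}  Σf=1+130321=130322
d|20:{1,2,4,5,10,20}  Σf=1+16+256+625+10000+160000=170898

51332, 69905, 83522, 112931, 130322, 170898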